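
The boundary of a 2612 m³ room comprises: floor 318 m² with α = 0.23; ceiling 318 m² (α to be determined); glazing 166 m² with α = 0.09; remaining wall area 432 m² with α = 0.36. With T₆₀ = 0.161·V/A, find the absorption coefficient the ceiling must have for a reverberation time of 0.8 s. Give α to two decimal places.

From T₆₀ = 0.161·V/A, the target T₆₀ = 0.8 s needs A = 0.161·2612/0.8 = 525.66 m².
Absorption from the other surfaces = 318·0.23 + 166·0.09 + 432·0.36 = 243.60 m², so the ceiling must supply 282.06 m² over 318 m².
α = 282.06/318 = 0.887.

0.89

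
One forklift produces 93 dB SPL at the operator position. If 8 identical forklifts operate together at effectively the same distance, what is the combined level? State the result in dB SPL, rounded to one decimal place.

102.0 dB SPL

With 8 equal, uncorrelated contributions the intensity is 8× that of one unit, giving a rise of 10·log₁₀ 8.
L_total = 93 + 10·log₁₀(8) = 93 + 9.031 = 102.03 dB SPL.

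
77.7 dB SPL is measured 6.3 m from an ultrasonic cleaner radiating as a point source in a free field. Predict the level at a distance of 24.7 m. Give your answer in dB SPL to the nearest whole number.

66 dB SPL

Spherical spreading from a point source gives a 20·log₁₀(r₂/r₁) drop.
L₂ = 77.7 − 20·log₁₀(24.7/6.3) = 77.7 − 11.867 = 65.83 dB SPL.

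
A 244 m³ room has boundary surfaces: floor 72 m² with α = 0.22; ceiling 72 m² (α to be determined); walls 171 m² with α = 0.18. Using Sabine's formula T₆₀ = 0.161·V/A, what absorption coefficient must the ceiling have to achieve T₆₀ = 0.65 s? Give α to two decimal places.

0.19

From T₆₀ = 0.161·V/A, the target T₆₀ = 0.65 s needs A = 0.161·244/0.65 = 60.44 m².
Absorption from the other surfaces = 72·0.22 + 171·0.18 = 46.62 m², so the ceiling must supply 13.82 m² over 72 m².
α = 13.82/72 = 0.192.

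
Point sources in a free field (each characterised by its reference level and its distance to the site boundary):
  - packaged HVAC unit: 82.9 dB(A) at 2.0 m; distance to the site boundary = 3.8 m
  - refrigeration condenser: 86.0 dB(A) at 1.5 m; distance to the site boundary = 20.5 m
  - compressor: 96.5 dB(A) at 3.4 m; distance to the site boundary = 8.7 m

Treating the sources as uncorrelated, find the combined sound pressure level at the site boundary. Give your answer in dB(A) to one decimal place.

Propagate each source to the receiver with L = L_ref − 20·log₁₀(r/r_ref), then add intensities.
packaged HVAC unit: 82.9 − 20·log₁₀(3.8/2.0) = 82.9 − 5.58 = 77.32 dB(A).
refrigeration condenser: 86.0 − 20·log₁₀(20.5/1.5) = 86.0 − 22.71 = 63.29 dB(A).
compressor: 96.5 − 20·log₁₀(8.7/3.4) = 96.5 − 8.16 = 88.34 dB(A).
Σ 10^(L/10) = 7.384e+08 → L_total = 10·log₁₀(7.384e+08) = 88.68 dB(A).

88.7 dB(A)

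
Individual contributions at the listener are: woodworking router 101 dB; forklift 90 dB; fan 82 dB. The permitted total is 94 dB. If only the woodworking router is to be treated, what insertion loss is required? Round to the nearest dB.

10 dB

The untreated sources together contribute 10^(90/10) + 10^(82/10) = 1.158e+09, i.e. 90.64 dB.
To meet 94 dB overall, the treated woodworking router may contribute at most 10^(94/10) − 1.158e+09 = 1.353e+09, i.e. 91.31 dB.
Required insertion loss = 101 − 91.31 = 9.69 dB.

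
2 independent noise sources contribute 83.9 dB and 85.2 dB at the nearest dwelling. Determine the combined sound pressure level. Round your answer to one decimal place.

For uncorrelated sources the intensities add, so convert each level to linear form, sum, and take 10·log₁₀ of the total.
Σ 10^(L/10) = 10^(83.9/10) + 10^(85.2/10) = 5.766e+08.
L_total = 10·log₁₀(5.766e+08) = 87.61 dB.

87.6 dB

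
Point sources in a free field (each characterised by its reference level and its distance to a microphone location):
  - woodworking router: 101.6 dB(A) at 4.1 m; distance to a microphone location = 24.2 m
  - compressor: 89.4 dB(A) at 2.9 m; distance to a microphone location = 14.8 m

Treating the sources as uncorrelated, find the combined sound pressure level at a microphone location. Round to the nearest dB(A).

First find each source's level at the receiver (point-source: −20·log₁₀(r/r_ref)), then combine on an intensity basis.
woodworking router: 101.6 − 20·log₁₀(24.2/4.1) = 101.6 − 15.42 = 86.18 dB(A).
compressor: 89.4 − 20·log₁₀(14.8/2.9) = 89.4 − 14.16 = 75.24 dB(A).
Σ 10^(L/10) = 4.483e+08 → L_total = 10·log₁₀(4.483e+08) = 86.52 dB(A).

87 dB(A)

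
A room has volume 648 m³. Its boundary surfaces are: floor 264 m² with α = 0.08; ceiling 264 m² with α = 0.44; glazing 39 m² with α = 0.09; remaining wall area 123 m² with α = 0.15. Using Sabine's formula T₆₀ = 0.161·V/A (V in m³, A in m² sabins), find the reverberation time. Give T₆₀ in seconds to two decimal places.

Total absorption A = 264·0.08 + 264·0.44 + 39·0.09 + 123·0.15 = 159.24 m² sabins.
T₆₀ = 0.161 × 648 / 159.24 = 0.655 s.

0.66 s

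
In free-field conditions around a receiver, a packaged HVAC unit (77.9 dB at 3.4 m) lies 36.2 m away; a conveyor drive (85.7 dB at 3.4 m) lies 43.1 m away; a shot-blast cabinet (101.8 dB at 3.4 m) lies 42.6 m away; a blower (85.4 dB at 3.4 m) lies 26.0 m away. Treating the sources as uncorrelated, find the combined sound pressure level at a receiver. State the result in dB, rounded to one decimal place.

Propagate each source to the receiver with L = L_ref − 20·log₁₀(r/r_ref), then add intensities.
packaged HVAC unit: 77.9 − 20·log₁₀(36.2/3.4) = 77.9 − 20.54 = 57.36 dB.
conveyor drive: 85.7 − 20·log₁₀(43.1/3.4) = 85.7 − 22.06 = 63.64 dB.
shot-blast cabinet: 101.8 − 20·log₁₀(42.6/3.4) = 101.8 − 21.96 = 79.84 dB.
blower: 85.4 − 20·log₁₀(26.0/3.4) = 85.4 − 17.67 = 67.73 dB.
Σ 10^(L/10) = 1.052e+08 → L_total = 10·log₁₀(1.052e+08) = 80.22 dB.

80.2 dB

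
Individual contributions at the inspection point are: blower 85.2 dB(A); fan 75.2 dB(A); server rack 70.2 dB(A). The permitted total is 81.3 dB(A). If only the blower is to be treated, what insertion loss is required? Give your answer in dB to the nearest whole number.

Fixed contribution from the other sources: Σ 10^(L/10) = 10^(75.2/10) + 10^(70.2/10) = 4.358e+07 (76.39 dB(A)).
To meet 81.3 dB(A) overall, the treated blower may contribute at most 10^(81.3/10) − 4.358e+07 = 9.131e+07, i.e. 79.61 dB(A).
Required insertion loss = 85.2 − 79.61 = 5.59 dB.

6 dB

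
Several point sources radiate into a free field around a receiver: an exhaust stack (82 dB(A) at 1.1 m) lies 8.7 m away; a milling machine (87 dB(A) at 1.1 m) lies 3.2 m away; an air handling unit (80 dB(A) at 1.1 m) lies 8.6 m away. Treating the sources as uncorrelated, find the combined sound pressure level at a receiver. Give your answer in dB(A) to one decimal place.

78.0 dB(A)

First find each source's level at the receiver (point-source: −20·log₁₀(r/r_ref)), then combine on an intensity basis.
exhaust stack: 82 − 20·log₁₀(8.7/1.1) = 82 − 17.96 = 64.04 dB(A).
milling machine: 87 − 20·log₁₀(3.2/1.1) = 87 − 9.28 = 77.72 dB(A).
air handling unit: 80 − 20·log₁₀(8.6/1.1) = 80 − 17.86 = 62.14 dB(A).
Σ 10^(L/10) = 6.339e+07 → L_total = 10·log₁₀(6.339e+07) = 78.02 dB(A).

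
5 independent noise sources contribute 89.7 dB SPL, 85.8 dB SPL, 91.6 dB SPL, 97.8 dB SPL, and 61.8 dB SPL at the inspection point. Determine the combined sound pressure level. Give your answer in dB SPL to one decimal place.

For uncorrelated sources the intensities add, so convert each level to linear form, sum, and take 10·log₁₀ of the total.
Σ 10^(L/10) = 10^(89.7/10) + 10^(85.8/10) + 10^(91.6/10) + 10^(97.8/10) + 10^(61.8/10) = 8.786e+09.
L_total = 10·log₁₀(8.786e+09) = 99.44 dB SPL.

99.4 dB SPL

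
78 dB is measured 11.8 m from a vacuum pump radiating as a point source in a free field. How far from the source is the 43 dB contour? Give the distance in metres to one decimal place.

663.6 m

For a point source L₁ − L₂ = 20·log₁₀(r₂/r₁), so r₂ = r₁·10^((L₁−L₂)/20).
r₂ = 11.8·10^((78−43)/20) = 11.8·10^(35.0/20) = 663.56 m.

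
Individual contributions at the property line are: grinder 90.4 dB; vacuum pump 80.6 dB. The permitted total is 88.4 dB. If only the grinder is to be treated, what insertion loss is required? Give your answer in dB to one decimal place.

2.8 dB

Fixed contribution from the other source: Σ 10^(L/10) = 10^(80.6/10) = 1.148e+08 (80.60 dB).
To meet 88.4 dB overall, the treated grinder may contribute at most 10^(88.4/10) − 1.148e+08 = 5.770e+08, i.e. 87.61 dB.
So the grinder must be reduced from 90.4 to 87.61 dB: IL = 2.79 dB.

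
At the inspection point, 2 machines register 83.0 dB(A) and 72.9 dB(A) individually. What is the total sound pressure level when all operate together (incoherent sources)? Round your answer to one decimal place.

Incoherent sources combine by intensity addition: L_total = 10·log₁₀(Σ 10^(L_i/10)).
Σ 10^(L/10) = 10^(83.0/10) + 10^(72.9/10) = 2.190e+08.
L_total = 10·log₁₀(2.190e+08) = 83.40 dB(A).

83.4 dB(A)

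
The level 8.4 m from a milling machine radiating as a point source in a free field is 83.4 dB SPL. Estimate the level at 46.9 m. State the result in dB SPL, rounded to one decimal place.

68.5 dB SPL

Spherical spreading from a point source gives a 20·log₁₀(r₂/r₁) drop.
L₂ = 83.4 − 20·log₁₀(46.9/8.4) = 83.4 − 14.938 = 68.46 dB SPL.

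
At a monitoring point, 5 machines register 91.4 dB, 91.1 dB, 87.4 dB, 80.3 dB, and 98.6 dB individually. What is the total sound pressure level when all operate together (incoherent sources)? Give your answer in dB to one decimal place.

100.2 dB

Incoherent sources combine by intensity addition: L_total = 10·log₁₀(Σ 10^(L_i/10)).
Σ 10^(L/10) = 10^(91.4/10) + 10^(91.1/10) + 10^(87.4/10) + 10^(80.3/10) + 10^(98.6/10) = 1.057e+10.
L_total = 10·log₁₀(1.057e+10) = 100.24 dB.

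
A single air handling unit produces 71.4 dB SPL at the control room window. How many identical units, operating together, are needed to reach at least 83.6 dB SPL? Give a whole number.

17

The shortfall is 83.6 − 71.4 = 12.2 dB, and N units add 10·log₁₀ N, so need 10·log₁₀ N ≥ 12.2.
N ≥ 10^(12.2/10) = 16.596, so N = 17.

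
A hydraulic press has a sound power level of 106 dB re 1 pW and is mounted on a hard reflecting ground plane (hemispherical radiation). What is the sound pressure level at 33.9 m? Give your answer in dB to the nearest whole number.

67 dB

L_p = L_w − 10·log₁₀(2π·r²) with r = 33.9 m.
2π·r² = 7221 m², 10·log₁₀ of that is 38.586 dB.
L_p = 106 − 38.586 = 67.41 dB.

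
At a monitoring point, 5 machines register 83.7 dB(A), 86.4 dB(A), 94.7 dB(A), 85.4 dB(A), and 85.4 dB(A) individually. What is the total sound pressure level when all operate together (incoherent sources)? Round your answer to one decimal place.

96.4 dB(A)

Incoherent sources combine by intensity addition: L_total = 10·log₁₀(Σ 10^(L_i/10)).
Σ 10^(L/10) = 10^(83.7/10) + 10^(86.4/10) + 10^(94.7/10) + 10^(85.4/10) + 10^(85.4/10) = 4.316e+09.
L_total = 10·log₁₀(4.316e+09) = 96.35 dB(A).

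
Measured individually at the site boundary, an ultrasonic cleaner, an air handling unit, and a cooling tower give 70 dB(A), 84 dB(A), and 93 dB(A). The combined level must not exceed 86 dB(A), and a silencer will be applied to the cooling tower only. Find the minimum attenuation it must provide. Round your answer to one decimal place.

Everything except the cooling tower sums to 10^(70/10) + 10^(84/10) = 2.612e+08 in linear terms, 84.17 dB(A).
The limit corresponds to 10^(86/10) = 3.981e+08; subtracting the fixed part leaves 1.369e+08 for the cooling tower, i.e. 81.36 dB(A).
So the cooling tower must be reduced from 93 to 81.36 dB(A): IL = 11.64 dB.

11.6 dB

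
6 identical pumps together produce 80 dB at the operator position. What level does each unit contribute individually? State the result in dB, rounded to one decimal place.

For N identical incoherent sources L_total = L₁ + 10·log₁₀ N, so L₁ = 80 − 10·log₁₀(6) = 80 − 7.782.

72.2 dB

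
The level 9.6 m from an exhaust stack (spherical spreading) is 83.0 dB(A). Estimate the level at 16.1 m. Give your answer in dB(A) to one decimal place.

For a point source, L₂ = L₁ − 20·log₁₀(r₂/r₁).
L₂ = 83.0 − 20·log₁₀(16.1/9.6) = 83.0 − 4.491 = 78.51 dB(A).

78.5 dB(A)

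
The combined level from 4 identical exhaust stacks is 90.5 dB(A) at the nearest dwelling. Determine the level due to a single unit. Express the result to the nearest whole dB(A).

84 dB(A)

4 equal contributions raise the level by 10·log₁₀ 4 = 6.021 dB, so each unit alone gives 90.5 − 6.021.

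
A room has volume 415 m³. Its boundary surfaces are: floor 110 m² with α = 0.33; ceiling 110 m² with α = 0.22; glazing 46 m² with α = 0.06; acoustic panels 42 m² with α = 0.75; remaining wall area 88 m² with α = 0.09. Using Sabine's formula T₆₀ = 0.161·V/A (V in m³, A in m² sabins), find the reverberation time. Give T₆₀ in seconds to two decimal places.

0.65 s

Summing Sᵢαᵢ: 110·0.33 + 110·0.22 + 46·0.06 + 42·0.75 + 88·0.09 = 102.68 m².
T₆₀ = 0.161 × 415 / 102.68 = 0.651 s.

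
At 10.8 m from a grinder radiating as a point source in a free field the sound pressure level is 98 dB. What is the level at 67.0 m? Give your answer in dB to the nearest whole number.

82 dB

Spherical spreading from a point source gives a 20·log₁₀(r₂/r₁) drop.
L₂ = 98 − 20·log₁₀(67.0/10.8) = 98 − 15.853 = 82.15 dB.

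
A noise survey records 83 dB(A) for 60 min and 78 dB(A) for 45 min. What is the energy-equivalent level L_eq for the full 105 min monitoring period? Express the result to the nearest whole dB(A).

The energy average is taken in the linear domain: L_eq = 10·log₁₀[(Σ tᵢ·10^(Lᵢ/10))/T], T = 105 min.
Σ tᵢ·10^(Lᵢ/10) = 60·10^(83/10) + 45·10^(78/10) = 1.481e+10.
L_eq = 10·log₁₀(1.481e+10/105) = 81.49 dB(A).

81 dB(A)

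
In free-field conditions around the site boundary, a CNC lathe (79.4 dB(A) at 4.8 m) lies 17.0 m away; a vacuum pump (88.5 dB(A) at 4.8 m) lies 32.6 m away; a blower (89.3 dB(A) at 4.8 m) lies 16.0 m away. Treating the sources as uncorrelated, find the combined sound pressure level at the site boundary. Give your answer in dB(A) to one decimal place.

80.0 dB(A)

Propagate each source to the receiver with L = L_ref − 20·log₁₀(r/r_ref), then add intensities.
CNC lathe: 79.4 − 20·log₁₀(17.0/4.8) = 79.4 − 10.98 = 68.42 dB(A).
vacuum pump: 88.5 − 20·log₁₀(32.6/4.8) = 88.5 − 16.64 = 71.86 dB(A).
blower: 89.3 − 20·log₁₀(16.0/4.8) = 89.3 − 10.46 = 78.84 dB(A).
Σ 10^(L/10) = 9.889e+07 → L_total = 10·log₁₀(9.889e+07) = 79.95 dB(A).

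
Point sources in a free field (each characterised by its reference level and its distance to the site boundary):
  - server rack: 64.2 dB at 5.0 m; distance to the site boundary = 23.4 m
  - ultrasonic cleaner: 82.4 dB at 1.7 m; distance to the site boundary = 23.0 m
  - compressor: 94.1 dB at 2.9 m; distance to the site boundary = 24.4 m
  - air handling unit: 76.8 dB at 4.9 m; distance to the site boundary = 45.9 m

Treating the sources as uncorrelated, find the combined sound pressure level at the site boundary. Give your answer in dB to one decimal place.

75.8 dB

Apply inverse-square spreading to bring every level to the receiver, then sum 10^(L/10).
server rack: 64.2 − 20·log₁₀(23.4/5.0) = 64.2 − 13.40 = 50.80 dB.
ultrasonic cleaner: 82.4 − 20·log₁₀(23.0/1.7) = 82.4 − 22.63 = 59.77 dB.
compressor: 94.1 − 20·log₁₀(24.4/2.9) = 94.1 − 18.50 = 75.60 dB.
air handling unit: 76.8 − 20·log₁₀(45.9/4.9) = 76.8 − 19.43 = 57.37 dB.
Σ 10^(L/10) = 3.792e+07 → L_total = 10·log₁₀(3.792e+07) = 75.79 dB.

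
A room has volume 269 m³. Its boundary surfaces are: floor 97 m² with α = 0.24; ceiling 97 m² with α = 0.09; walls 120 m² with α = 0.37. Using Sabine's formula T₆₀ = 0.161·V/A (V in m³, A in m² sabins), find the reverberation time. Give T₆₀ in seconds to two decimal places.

0.57 s

A = Σ Sᵢαᵢ = 97·0.24 + 97·0.09 + 120·0.37 = 76.41 m².
T₆₀ = 0.161·V/A = 0.161·269/76.41 = 0.567 s.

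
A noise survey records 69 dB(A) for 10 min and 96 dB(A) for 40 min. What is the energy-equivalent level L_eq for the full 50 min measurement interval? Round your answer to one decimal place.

L_eq = 10·log₁₀[(1/T)·Σ tᵢ·10^(Lᵢ/10)] with T = 50 min.
Σ tᵢ·10^(Lᵢ/10) = 10·10^(69/10) + 40·10^(96/10) = 1.593e+11.
L_eq = 10·log₁₀(1.593e+11/50) = 95.03 dB(A).

95.0 dB(A)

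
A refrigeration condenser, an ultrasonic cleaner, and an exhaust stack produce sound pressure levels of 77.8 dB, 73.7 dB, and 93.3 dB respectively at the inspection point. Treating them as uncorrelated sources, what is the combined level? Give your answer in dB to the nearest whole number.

For uncorrelated sources the intensities add, so convert each level to linear form, sum, and take 10·log₁₀ of the total.
Σ 10^(L/10) = 10^(77.8/10) + 10^(73.7/10) + 10^(93.3/10) = 2.222e+09.
L_total = 10·log₁₀(2.222e+09) = 93.47 dB.

93 dB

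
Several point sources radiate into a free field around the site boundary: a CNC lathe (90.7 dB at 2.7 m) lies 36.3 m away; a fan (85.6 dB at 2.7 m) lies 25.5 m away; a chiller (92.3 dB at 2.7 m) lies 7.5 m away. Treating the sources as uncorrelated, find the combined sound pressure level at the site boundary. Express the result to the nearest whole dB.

First find each source's level at the receiver (point-source: −20·log₁₀(r/r_ref)), then combine on an intensity basis.
CNC lathe: 90.7 − 20·log₁₀(36.3/2.7) = 90.7 − 22.57 = 68.13 dB.
fan: 85.6 − 20·log₁₀(25.5/2.7) = 85.6 − 19.50 = 66.10 dB.
chiller: 92.3 − 20·log₁₀(7.5/2.7) = 92.3 − 8.87 = 83.43 dB.
Σ 10^(L/10) = 2.307e+08 → L_total = 10·log₁₀(2.307e+08) = 83.63 dB.

84 dB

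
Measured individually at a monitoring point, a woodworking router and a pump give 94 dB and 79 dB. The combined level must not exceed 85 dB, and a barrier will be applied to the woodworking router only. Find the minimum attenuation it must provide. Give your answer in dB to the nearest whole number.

Fixed contribution from the other source: Σ 10^(L/10) = 10^(79/10) = 7.943e+07 (79.00 dB).
The limit corresponds to 10^(85/10) = 3.162e+08; subtracting the fixed part leaves 2.368e+08 for the woodworking router, i.e. 83.74 dB.
So the woodworking router must be reduced from 94 to 83.74 dB: IL = 10.26 dB.

10 dB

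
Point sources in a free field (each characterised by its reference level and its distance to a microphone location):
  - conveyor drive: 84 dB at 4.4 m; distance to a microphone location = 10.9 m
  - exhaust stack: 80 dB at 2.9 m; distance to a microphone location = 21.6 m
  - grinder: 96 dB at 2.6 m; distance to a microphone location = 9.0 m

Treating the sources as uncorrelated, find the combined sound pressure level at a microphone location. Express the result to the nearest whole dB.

86 dB

Propagate each source to the receiver with L = L_ref − 20·log₁₀(r/r_ref), then add intensities.
conveyor drive: 84 − 20·log₁₀(10.9/4.4) = 84 − 7.88 = 76.12 dB.
exhaust stack: 80 − 20·log₁₀(21.6/2.9) = 80 − 17.44 = 62.56 dB.
grinder: 96 − 20·log₁₀(9.0/2.6) = 96 − 10.79 = 85.21 dB.
Σ 10^(L/10) = 3.750e+08 → L_total = 10·log₁₀(3.750e+08) = 85.74 dB.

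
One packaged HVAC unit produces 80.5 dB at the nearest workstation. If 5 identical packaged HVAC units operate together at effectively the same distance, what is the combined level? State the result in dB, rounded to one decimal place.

87.5 dB

N identical incoherent sources raise the level by 10·log₁₀ N.
L_total = 80.5 + 10·log₁₀(5) = 80.5 + 6.990 = 87.49 dB.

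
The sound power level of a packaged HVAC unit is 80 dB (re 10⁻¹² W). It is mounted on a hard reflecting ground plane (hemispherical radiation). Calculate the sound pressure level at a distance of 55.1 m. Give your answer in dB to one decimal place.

37.2 dB

Free-field hemispherical radiation: L_p = L_w − 10·log₁₀(2π·r²), r = 55.1 m.
2π·r² = 1.908e+04 m², 10·log₁₀ of that is 42.805 dB.
L_p = 80 − 42.805 = 37.20 dB.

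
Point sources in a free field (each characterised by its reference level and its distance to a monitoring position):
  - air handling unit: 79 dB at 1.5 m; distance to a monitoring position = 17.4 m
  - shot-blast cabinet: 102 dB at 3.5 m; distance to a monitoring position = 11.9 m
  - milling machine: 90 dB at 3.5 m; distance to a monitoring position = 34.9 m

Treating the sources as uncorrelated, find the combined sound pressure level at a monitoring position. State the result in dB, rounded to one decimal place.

91.4 dB

First find each source's level at the receiver (point-source: −20·log₁₀(r/r_ref)), then combine on an intensity basis.
air handling unit: 79 − 20·log₁₀(17.4/1.5) = 79 − 21.29 = 57.71 dB.
shot-blast cabinet: 102 − 20·log₁₀(11.9/3.5) = 102 − 10.63 = 91.37 dB.
milling machine: 90 − 20·log₁₀(34.9/3.5) = 90 − 19.98 = 70.02 dB.
Σ 10^(L/10) = 1.382e+09 → L_total = 10·log₁₀(1.382e+09) = 91.40 dB.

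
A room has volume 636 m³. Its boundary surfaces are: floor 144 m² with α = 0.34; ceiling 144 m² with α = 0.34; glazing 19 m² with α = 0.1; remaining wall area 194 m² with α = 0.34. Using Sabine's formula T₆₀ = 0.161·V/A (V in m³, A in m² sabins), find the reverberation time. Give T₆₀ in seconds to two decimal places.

0.62 s

Total absorption A = 144·0.34 + 144·0.34 + 19·0.1 + 194·0.34 = 165.78 m² sabins.
T₆₀ = 0.161·V/A = 0.161·636/165.78 = 0.618 s.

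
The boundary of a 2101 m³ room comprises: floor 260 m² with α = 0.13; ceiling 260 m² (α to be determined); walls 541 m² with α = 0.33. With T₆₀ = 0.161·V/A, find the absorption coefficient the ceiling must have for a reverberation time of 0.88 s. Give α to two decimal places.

A = 0.161·V/T₆₀ = 0.161·2101/0.88 = 384.39 m² sabins.
Absorption from the other surfaces = 260·0.13 + 541·0.33 = 212.33 m², so the ceiling must supply 172.06 m² over 260 m².
α = 172.06/260 = 0.662.

0.66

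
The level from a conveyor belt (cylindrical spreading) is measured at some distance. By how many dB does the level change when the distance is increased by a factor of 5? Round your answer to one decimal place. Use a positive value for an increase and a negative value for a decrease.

-7.0 dB

Line-source spreading: ΔL = −10·log₁₀(r₂/r₁).
ΔL = −10·log₁₀(5) = -6.99 dB.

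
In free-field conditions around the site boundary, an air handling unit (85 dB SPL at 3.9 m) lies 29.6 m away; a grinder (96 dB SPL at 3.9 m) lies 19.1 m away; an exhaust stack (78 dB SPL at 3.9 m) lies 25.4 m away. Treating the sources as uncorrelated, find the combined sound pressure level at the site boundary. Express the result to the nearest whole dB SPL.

82 dB SPL

First find each source's level at the receiver (point-source: −20·log₁₀(r/r_ref)), then combine on an intensity basis.
air handling unit: 85 − 20·log₁₀(29.6/3.9) = 85 − 17.60 = 67.40 dB SPL.
grinder: 96 − 20·log₁₀(19.1/3.9) = 96 − 13.80 = 82.20 dB SPL.
exhaust stack: 78 − 20·log₁₀(25.4/3.9) = 78 − 16.28 = 61.72 dB SPL.
Σ 10^(L/10) = 1.730e+08 → L_total = 10·log₁₀(1.730e+08) = 82.38 dB SPL.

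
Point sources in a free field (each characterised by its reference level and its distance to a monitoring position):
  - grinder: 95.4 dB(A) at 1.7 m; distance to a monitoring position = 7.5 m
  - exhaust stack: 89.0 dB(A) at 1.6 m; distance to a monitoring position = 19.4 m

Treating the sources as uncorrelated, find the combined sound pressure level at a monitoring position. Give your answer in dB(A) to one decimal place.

Propagate each source to the receiver with L = L_ref − 20·log₁₀(r/r_ref), then add intensities.
grinder: 95.4 − 20·log₁₀(7.5/1.7) = 95.4 − 12.89 = 82.51 dB(A).
exhaust stack: 89.0 − 20·log₁₀(19.4/1.6) = 89.0 − 21.67 = 67.33 dB(A).
Σ 10^(L/10) = 1.835e+08 → L_total = 10·log₁₀(1.835e+08) = 82.64 dB(A).

82.6 dB(A)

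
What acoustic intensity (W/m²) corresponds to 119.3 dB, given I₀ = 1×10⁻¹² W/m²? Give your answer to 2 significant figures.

0.85 W/m²

I = I₀·10^(L/10) = 10⁻¹² × 10^(119.3/10) = 10^(-0.070).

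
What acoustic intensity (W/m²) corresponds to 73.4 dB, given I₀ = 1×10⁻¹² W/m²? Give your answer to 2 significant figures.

I/I₀ = 10^(73.4/10) = 2.188e+07, so I = 2.188e+07 × 10⁻¹² W/m².

2.2e-05 W/m²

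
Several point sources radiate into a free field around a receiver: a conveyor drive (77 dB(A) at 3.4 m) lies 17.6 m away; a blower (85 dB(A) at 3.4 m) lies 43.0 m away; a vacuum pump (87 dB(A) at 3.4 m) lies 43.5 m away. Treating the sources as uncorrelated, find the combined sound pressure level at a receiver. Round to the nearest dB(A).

68 dB(A)

Propagate each source to the receiver with L = L_ref − 20·log₁₀(r/r_ref), then add intensities.
conveyor drive: 77 − 20·log₁₀(17.6/3.4) = 77 − 14.28 = 62.72 dB(A).
blower: 85 − 20·log₁₀(43.0/3.4) = 85 − 22.04 = 62.96 dB(A).
vacuum pump: 87 − 20·log₁₀(43.5/3.4) = 87 − 22.14 = 64.86 dB(A).
Σ 10^(L/10) = 6.909e+06 → L_total = 10·log₁₀(6.909e+06) = 68.39 dB(A).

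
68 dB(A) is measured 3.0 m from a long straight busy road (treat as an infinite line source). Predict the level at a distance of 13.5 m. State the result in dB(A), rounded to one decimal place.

61.5 dB(A)

For a line source, L₂ = L₁ − 10·log₁₀(r₂/r₁).
L₂ = 68 − 10·log₁₀(13.5/3.0) = 68 − 6.532 = 61.47 dB(A).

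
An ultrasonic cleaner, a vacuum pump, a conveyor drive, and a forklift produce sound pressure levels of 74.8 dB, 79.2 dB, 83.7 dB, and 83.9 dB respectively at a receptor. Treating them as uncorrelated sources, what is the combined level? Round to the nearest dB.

Incoherent sources combine by intensity addition: L_total = 10·log₁₀(Σ 10^(L_i/10)).
Σ 10^(L/10) = 10^(74.8/10) + 10^(79.2/10) + 10^(83.7/10) + 10^(83.9/10) = 5.933e+08.
L_total = 10·log₁₀(5.933e+08) = 87.73 dB.

88 dB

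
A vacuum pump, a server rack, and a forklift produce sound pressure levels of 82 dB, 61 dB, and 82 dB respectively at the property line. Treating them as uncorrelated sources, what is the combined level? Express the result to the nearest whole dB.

85 dB

Incoherent sources combine by intensity addition: L_total = 10·log₁₀(Σ 10^(L_i/10)).
Σ 10^(L/10) = 10^(82/10) + 10^(61/10) + 10^(82/10) = 3.182e+08.
L_total = 10·log₁₀(3.182e+08) = 85.03 dB.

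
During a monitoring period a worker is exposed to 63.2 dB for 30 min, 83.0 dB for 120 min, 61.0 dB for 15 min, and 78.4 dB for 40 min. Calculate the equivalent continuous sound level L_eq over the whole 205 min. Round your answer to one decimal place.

81.2 dB

Weight each interval's intensity by its duration and average over T = 205 min:
Σ tᵢ·10^(Lᵢ/10) = 30·10^(63.2/10) + 120·10^(83.0/10) + 15·10^(61.0/10) + 40·10^(78.4/10) = 2.679e+10.
L_eq = 10·log₁₀(2.679e+10/205) = 81.16 dB.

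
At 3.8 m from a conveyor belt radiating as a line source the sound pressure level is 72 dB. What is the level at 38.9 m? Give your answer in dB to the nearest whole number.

62 dB

Line-source attenuation: ΔL = 10·log₁₀(r₂/r₁) = 10·log₁₀(38.9/3.8) = 10.102 dB.
L₂ = 72 − 10·log₁₀(38.9/3.8) = 72 − 10.102 = 61.90 dB.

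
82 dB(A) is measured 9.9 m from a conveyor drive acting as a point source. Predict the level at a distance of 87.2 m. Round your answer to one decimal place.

Spherical spreading from a point source gives a 20·log₁₀(r₂/r₁) drop.
L₂ = 82 − 20·log₁₀(87.2/9.9) = 82 − 18.898 = 63.10 dB(A).

63.1 dB(A)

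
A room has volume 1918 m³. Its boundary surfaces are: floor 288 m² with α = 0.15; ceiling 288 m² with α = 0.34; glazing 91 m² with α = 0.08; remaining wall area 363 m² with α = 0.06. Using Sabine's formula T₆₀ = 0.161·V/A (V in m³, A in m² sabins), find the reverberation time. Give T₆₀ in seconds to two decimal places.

1.81 s

Total absorption A = 288·0.15 + 288·0.34 + 91·0.08 + 363·0.06 = 170.18 m² sabins.
T₆₀ = 0.161·V/A = 0.161·1918/170.18 = 1.815 s.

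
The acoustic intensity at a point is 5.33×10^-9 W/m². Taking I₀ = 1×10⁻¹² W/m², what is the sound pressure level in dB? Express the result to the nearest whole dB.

I/I₀ = 5.33×10^-9/10⁻¹² = 5.33×10^3, and L = 10·log₁₀(I/I₀).
L = 10·(0.7267 + 3) = 37.27 dB.

37 dB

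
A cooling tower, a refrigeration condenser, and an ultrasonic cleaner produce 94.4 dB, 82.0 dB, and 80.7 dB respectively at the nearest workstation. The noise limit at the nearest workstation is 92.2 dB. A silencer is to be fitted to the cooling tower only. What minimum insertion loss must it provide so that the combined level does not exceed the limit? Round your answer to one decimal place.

3.0 dB

Everything except the cooling tower sums to 10^(82.0/10) + 10^(80.7/10) = 2.760e+08 in linear terms, 84.41 dB.
To meet 92.2 dB overall, the treated cooling tower may contribute at most 10^(92.2/10) − 2.760e+08 = 1.384e+09, i.e. 91.41 dB.
So the cooling tower must be reduced from 94.4 to 91.41 dB: IL = 2.99 dB.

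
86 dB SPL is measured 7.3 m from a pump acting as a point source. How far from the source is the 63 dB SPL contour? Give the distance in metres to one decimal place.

Point-source spreading drops the level by 20·log₁₀(r₂/r₁); inverting, r₂/r₁ = 10^(ΔL/20).
r₂ = 7.3·10^((86−63)/20) = 7.3·10^(23.0/20) = 103.12 m.

103.1 m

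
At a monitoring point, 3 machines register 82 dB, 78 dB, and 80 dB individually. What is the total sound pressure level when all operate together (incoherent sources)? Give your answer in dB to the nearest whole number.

85 dB

Incoherent sources combine by intensity addition: L_total = 10·log₁₀(Σ 10^(L_i/10)).
Σ 10^(L/10) = 10^(82/10) + 10^(78/10) + 10^(80/10) = 3.216e+08.
L_total = 10·log₁₀(3.216e+08) = 85.07 dB.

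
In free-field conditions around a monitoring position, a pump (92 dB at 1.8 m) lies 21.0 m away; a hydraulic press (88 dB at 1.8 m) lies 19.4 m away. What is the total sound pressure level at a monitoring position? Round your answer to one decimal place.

72.3 dB

Propagate each source to the receiver with L = L_ref − 20·log₁₀(r/r_ref), then add intensities.
pump: 92 − 20·log₁₀(21.0/1.8) = 92 − 21.34 = 70.66 dB.
hydraulic press: 88 − 20·log₁₀(19.4/1.8) = 88 − 20.65 = 67.35 dB.
Σ 10^(L/10) = 1.708e+07 → L_total = 10·log₁₀(1.708e+07) = 72.32 dB.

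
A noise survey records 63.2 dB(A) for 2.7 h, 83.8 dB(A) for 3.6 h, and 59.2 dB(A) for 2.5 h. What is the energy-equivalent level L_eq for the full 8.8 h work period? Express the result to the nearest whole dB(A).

80 dB(A)

Weight each interval's intensity by its duration and average over T = 8.8 h:
Σ tᵢ·10^(Lᵢ/10) = 2.7·10^(63.2/10) + 3.6·10^(83.8/10) + 2.5·10^(59.2/10) = 8.713e+08.
L_eq = 10·log₁₀(8.713e+08/8.8) = 79.96 dB(A).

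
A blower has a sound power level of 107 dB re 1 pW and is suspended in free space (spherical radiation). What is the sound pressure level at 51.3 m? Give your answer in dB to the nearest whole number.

The power spreads over a sphere of area 4π·r², so L_p = L_w − 10·log₁₀(4π·r²).
4π·r² = 3.307e+04 m², 10·log₁₀ of that is 45.194 dB.
L_p = 107 − 45.194 = 61.81 dB.

62 dB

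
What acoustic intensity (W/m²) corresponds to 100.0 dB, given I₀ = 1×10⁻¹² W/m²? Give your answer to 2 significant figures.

0.010 W/m²

I/I₀ = 10^(100.0/10) = 1e+10, so I = 1e+10 × 10⁻¹² W/m².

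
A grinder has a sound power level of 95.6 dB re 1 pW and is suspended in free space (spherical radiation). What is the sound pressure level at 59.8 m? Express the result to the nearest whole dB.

Free-field spherical radiation: L_p = L_w − 10·log₁₀(4π·r²), r = 59.8 m.
4π·r² = 4.494e+04 m², 10·log₁₀ of that is 46.526 dB.
L_p = 95.6 − 46.526 = 49.07 dB.

49 dB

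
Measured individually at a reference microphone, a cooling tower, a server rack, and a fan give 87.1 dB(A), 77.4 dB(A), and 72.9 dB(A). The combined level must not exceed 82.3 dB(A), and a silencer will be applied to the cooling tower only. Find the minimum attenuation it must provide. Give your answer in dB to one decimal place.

7.3 dB

Everything except the cooling tower sums to 10^(77.4/10) + 10^(72.9/10) = 7.445e+07 in linear terms, 78.72 dB(A).
To meet 82.3 dB(A) overall, the treated cooling tower may contribute at most 10^(82.3/10) − 7.445e+07 = 9.537e+07, i.e. 79.79 dB(A).
Required insertion loss = 87.1 − 79.79 = 7.31 dB.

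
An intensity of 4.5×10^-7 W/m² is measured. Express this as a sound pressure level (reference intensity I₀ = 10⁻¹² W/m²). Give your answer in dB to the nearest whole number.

57 dB

I/I₀ = 4.5×10^-7/10⁻¹² = 4.5×10^5, and L = 10·log₁₀(I/I₀).
L = 10·(0.6532 + 5) = 56.53 dB.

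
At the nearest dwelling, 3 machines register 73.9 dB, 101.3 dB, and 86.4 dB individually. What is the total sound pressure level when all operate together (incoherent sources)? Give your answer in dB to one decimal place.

101.4 dB

For uncorrelated sources the intensities add, so convert each level to linear form, sum, and take 10·log₁₀ of the total.
Σ 10^(L/10) = 10^(73.9/10) + 10^(101.3/10) + 10^(86.4/10) = 1.395e+10.
L_total = 10·log₁₀(1.395e+10) = 101.45 dB.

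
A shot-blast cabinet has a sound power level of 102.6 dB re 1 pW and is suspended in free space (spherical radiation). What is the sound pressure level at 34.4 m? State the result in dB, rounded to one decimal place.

60.9 dB

L_p = L_w − 10·log₁₀(4π·r²) with r = 34.4 m.
4π·r² = 1.487e+04 m², 10·log₁₀ of that is 41.723 dB.
L_p = 102.6 − 41.723 = 60.88 dB.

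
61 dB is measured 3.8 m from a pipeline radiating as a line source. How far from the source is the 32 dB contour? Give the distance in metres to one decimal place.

3018.4 m

For a line source L₁ − L₂ = 10·log₁₀(r₂/r₁), so r₂ = r₁·10^((L₁−L₂)/10).
r₂ = 3.8·10^((61−32)/10) = 3.8·10^(29.0/10) = 3018.45 m.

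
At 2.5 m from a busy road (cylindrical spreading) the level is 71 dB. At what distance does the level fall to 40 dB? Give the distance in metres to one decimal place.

3147.3 m

For a line source L₁ − L₂ = 10·log₁₀(r₂/r₁), so r₂ = r₁·10^((L₁−L₂)/10).
r₂ = 2.5·10^((71−40)/10) = 2.5·10^(31.0/10) = 3147.31 m.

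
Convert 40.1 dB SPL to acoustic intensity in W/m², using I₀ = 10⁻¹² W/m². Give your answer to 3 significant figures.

I = I₀·10^(L/10) = 10⁻¹² × 10^(40.1/10) = 10^(-7.990).

1.02e-08 W/m²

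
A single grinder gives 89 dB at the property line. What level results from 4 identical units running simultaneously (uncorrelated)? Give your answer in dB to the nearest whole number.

95 dB

L_total = L₁ + 10·log₁₀ N for N identical incoherent sources.
L_total = 89 + 10·log₁₀(4) = 89 + 6.021 = 95.02 dB.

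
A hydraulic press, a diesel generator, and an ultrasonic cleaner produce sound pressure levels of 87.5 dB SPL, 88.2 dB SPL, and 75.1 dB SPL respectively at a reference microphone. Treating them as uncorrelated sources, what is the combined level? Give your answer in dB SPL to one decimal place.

Incoherent sources combine by intensity addition: L_total = 10·log₁₀(Σ 10^(L_i/10)).
Σ 10^(L/10) = 10^(87.5/10) + 10^(88.2/10) + 10^(75.1/10) = 1.255e+09.
L_total = 10·log₁₀(1.255e+09) = 90.99 dB SPL.

91.0 dB SPL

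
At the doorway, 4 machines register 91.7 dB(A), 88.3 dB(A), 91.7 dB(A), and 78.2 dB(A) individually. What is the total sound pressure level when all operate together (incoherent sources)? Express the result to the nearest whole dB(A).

96 dB(A)

Incoherent sources combine by intensity addition: L_total = 10·log₁₀(Σ 10^(L_i/10)).
Σ 10^(L/10) = 10^(91.7/10) + 10^(88.3/10) + 10^(91.7/10) + 10^(78.2/10) = 3.700e+09.
L_total = 10·log₁₀(3.700e+09) = 95.68 dB(A).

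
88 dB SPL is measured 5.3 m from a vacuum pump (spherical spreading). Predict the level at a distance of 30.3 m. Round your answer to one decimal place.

72.9 dB SPL

For a point source, L₂ = L₁ − 20·log₁₀(r₂/r₁).
L₂ = 88 − 20·log₁₀(30.3/5.3) = 88 − 15.143 = 72.86 dB SPL.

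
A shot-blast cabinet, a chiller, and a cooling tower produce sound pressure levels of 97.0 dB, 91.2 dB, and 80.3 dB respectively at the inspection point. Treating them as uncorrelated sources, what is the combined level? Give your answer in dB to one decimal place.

For uncorrelated sources the intensities add, so convert each level to linear form, sum, and take 10·log₁₀ of the total.
Σ 10^(L/10) = 10^(97.0/10) + 10^(91.2/10) + 10^(80.3/10) = 6.437e+09.
L_total = 10·log₁₀(6.437e+09) = 98.09 dB.

98.1 dB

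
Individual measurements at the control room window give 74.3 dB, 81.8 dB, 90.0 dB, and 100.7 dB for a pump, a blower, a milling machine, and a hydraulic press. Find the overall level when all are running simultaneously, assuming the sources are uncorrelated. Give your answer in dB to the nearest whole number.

Incoherent sources combine by intensity addition: L_total = 10·log₁₀(Σ 10^(L_i/10)).
Σ 10^(L/10) = 10^(74.3/10) + 10^(81.8/10) + 10^(90.0/10) + 10^(100.7/10) = 1.293e+10.
L_total = 10·log₁₀(1.293e+10) = 101.12 dB.

101 dB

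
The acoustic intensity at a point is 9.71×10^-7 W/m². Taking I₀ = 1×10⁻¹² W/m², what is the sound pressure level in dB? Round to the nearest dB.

I/I₀ = 9.71×10^-7/10⁻¹² = 9.71×10^5, and L = 10·log₁₀(I/I₀).
L = 10·(0.9872 + 5) = 59.87 dB.

60 dB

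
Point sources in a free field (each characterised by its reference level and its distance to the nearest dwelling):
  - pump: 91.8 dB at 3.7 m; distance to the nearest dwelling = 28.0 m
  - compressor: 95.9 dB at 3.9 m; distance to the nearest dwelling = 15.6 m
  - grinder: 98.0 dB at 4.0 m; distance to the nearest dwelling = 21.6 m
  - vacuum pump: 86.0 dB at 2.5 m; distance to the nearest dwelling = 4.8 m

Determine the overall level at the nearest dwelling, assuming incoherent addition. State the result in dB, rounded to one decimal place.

First find each source's level at the receiver (point-source: −20·log₁₀(r/r_ref)), then combine on an intensity basis.
pump: 91.8 − 20·log₁₀(28.0/3.7) = 91.8 − 17.58 = 74.22 dB.
compressor: 95.9 − 20·log₁₀(15.6/3.9) = 95.9 − 12.04 = 83.86 dB.
grinder: 98.0 − 20·log₁₀(21.6/4.0) = 98.0 − 14.65 = 83.35 dB.
vacuum pump: 86.0 − 20·log₁₀(4.8/2.5) = 86.0 − 5.67 = 80.33 dB.
Σ 10^(L/10) = 5.940e+08 → L_total = 10·log₁₀(5.940e+08) = 87.74 dB.

87.7 dB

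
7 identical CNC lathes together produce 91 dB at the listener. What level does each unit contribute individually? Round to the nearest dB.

7 equal contributions raise the level by 10·log₁₀ 7 = 8.451 dB, so each unit alone gives 91 − 8.451.

83 dB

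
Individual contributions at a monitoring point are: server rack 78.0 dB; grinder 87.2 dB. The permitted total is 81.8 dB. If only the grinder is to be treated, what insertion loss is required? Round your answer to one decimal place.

Fixed contribution from the other source: Σ 10^(L/10) = 10^(78.0/10) = 6.310e+07 (78.00 dB).
The limit corresponds to 10^(81.8/10) = 1.514e+08; subtracting the fixed part leaves 8.826e+07 for the grinder, i.e. 79.46 dB.
So the grinder must be reduced from 87.2 to 79.46 dB: IL = 7.74 dB.

7.7 dB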